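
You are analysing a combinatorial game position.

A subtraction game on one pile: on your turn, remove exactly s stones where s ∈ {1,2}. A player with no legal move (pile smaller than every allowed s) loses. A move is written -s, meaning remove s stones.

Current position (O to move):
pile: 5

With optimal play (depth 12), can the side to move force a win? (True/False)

ply 1, O at 5 | -1=-1→4; -2=+1→3*
ply 2, X at 3 | -1=-1→2*; -2=-1→1
ply 3, O at 2 | -1=-1→1; -2=+1→0*
ply 4: 0 is terminal -1 (X); from 5 depth 12

O winning at [5]: True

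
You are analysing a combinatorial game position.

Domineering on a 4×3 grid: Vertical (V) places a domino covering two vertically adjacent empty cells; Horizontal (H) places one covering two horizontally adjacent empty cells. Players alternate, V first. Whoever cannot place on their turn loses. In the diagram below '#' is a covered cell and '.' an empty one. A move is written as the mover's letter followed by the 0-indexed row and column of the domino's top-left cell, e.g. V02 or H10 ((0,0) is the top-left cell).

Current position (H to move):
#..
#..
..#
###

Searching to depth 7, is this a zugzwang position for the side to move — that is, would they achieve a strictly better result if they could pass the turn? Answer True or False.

ply 1, H at #../#../..#/### | H01=-1→###/#../..#/###; H11=+1→#../###/..#/###*; H20=-1→#../#../###/###
ply 2: #../###/..#/### is terminal -1 (V); from #../#../..#/### depth 7
if H skipped the turn, V would face:
~ ply 1, V at #../#../..#/### | V01=+1→##./##./..#/###*; V02=+1→#.#/#.#/..#/###; V11=-1→#../##./.##/###
~ ply 2, H at ##./##./..#/### | H20=-1→##./##./###/###*
~ ply 3, V at ##./##./###/### | V02=+1→###/###/###/###*
~ ply 4: ###/###/###/### is terminal -1 (H); from #../#../..#/### depth 7
compare (H): move=+1 vs pass=-1

zugzwang(#../#../..#/###, H) = False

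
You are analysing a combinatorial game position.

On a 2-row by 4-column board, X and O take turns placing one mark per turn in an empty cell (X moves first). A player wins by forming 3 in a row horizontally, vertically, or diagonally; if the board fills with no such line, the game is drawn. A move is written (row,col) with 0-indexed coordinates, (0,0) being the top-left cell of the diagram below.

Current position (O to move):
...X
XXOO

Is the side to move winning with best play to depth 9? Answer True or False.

[...X/XXOO] O move#1: (0,0):+0/O..X/XXOO*, (0,1):+0/.O.X/XXOO, (0,2):+0/..OX/XXOO
[O..X/XXOO] X move#2: (0,1):+0/OX.X/XXOO*, (0,2):+0/O.XX/XXOO
[OX.X/XXOO] O move#3: (0,2):+0/OXOX/XXOO*
[OXOX/XXOO] end (terminal +0, X#4); searched ...X/XXOO to 9

O winning at [...X/XXOO]: False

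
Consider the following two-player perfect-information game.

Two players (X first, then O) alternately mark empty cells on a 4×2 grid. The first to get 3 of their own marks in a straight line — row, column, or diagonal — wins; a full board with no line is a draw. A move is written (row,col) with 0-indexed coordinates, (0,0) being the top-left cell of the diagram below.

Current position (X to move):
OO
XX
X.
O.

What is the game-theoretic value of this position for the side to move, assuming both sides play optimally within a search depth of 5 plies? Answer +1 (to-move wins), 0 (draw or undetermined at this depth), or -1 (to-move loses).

[OO/XX/X./O.] X move#1: (2,1):+0/OO/XX/XX/O.*, (3,1):+0/OO/XX/X./OX
[OO/XX/XX/O.] O move#2: (3,1):+0/OO/XX/XX/OO*
[OO/XX/XX/OO] end (terminal +0, X#3); searched OO/XX/X./O. to 5

value(OO/XX/X./O., X) = 0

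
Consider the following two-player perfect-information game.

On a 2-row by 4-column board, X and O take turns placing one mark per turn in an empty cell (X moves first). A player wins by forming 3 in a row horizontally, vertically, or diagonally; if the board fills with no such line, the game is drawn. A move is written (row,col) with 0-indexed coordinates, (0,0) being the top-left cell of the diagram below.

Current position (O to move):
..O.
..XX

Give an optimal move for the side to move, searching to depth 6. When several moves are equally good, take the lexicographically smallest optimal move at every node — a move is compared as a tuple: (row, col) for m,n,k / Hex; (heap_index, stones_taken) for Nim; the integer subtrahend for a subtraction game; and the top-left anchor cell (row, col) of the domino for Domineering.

ply 1, O at ..O./..XX | (0,0)=-1→O.O./..XX; (0,1)=-1→.OO./..XX; (0,3)=-1→..OO/..XX; (1,0)=-1→..O./O.XX; (1,1)=+0→..O./.OXX*
ply 2, X at ..O./.OXX | (0,0)=+0→X.O./.OXX*; (0,1)=+0→.XO./.OXX; (0,3)=+0→..OX/.OXX; (1,0)=-1→..O./XOXX
ply 3, O at X.O./.OXX | (0,1)=+0→XOO./.OXX*; (0,3)=+0→X.OO/.OXX; (1,0)=+0→X.O./OOXX
ply 4, X at XOO./.OXX | (0,3)=+0→XOOX/.OXX*; (1,0)=-1→XOO./XOXX
ply 5, O at XOOX/.OXX | (1,0)=+0→XOOX/OOXX*
ply 6: XOOX/OOXX is terminal +0 (X); from ..O./..XX depth 6

O's best at [..O./..XX]: (1,1)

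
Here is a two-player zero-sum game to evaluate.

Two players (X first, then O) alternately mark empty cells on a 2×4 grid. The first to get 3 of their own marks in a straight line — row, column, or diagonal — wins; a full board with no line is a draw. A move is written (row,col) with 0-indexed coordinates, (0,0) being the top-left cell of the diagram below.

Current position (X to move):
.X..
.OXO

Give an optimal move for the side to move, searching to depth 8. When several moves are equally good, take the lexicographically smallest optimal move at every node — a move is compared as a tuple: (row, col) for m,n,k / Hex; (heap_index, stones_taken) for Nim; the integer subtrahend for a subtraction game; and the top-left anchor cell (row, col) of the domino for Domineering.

X's best at [.X../.OXO]: (0,2)

ply 1, X at .X../.OXO | (0,0)=+0→XX../.OXO; (0,2)=+1→.XX./.OXO*; (0,3)=+0→.X.X/.OXO; (1,0)=+0→.X../XOXO
ply 2, O at .XX./.OXO | (0,0)=-1→OXX./.OXO*; (0,3)=-1→.XXO/.OXO; (1,0)=-1→.XX./OOXO
ply 3, X at OXX./.OXO | (0,3)=+1→OXXX/.OXO*; (1,0)=+0→OXX./XOXO
ply 4: OXXX/.OXO is terminal -1 (O); from .X../.OXO depth 8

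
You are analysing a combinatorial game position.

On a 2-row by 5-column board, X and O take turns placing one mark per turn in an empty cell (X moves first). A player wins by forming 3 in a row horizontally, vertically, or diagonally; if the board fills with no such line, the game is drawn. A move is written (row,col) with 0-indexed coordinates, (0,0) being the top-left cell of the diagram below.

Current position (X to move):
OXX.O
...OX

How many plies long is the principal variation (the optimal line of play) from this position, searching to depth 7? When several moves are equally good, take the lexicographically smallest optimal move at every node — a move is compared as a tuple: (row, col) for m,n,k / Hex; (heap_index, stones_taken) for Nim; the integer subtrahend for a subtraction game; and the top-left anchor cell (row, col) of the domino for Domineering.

PV length from [OXX.O/...OX]: 1 ply

ply 1, X at OXX.O/...OX | (0,3)=+1→OXXXO/...OX*; (1,0)=+0→OXX.O/X..OX; (1,1)=+0→OXX.O/.X.OX; (1,2)=+0→OXX.O/..XOX
ply 2: OXXXO/...OX is terminal -1 (O); from OXX.O/...OX depth 7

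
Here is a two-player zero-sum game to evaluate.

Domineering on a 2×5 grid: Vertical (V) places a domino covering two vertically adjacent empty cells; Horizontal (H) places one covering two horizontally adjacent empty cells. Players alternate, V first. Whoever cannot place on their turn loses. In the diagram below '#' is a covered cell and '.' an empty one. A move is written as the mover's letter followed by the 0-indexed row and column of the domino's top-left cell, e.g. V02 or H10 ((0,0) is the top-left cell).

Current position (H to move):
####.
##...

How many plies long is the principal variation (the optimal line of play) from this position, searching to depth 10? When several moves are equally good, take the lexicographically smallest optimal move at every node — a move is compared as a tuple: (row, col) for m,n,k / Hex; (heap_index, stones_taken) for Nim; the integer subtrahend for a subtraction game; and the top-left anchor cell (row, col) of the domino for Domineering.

PV length from [####./##...]: 1 ply

p1 H@[####./##...]: H12[####./####.]-1 H13[####./##.##]+1*
p2 V@[####./##.##] terminal -1; root [####./##...] d10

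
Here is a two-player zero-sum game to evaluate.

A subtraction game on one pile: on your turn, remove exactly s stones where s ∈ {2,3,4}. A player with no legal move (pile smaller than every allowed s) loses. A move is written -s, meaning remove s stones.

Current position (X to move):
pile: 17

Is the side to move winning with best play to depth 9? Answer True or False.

[17] X move#1: -2:-1/15, -3:-1/14, -4:+1/13*
[13] O move#2: -2:-1/11*, -3:-1/10, -4:-1/9
[11] X move#3: -2:-1/9, -3:-1/8, -4:+1/7*
[7] O move#4: -2:-1/5*, -3:-1/4, -4:-1/3
[5] X move#5: -2:-1/3, -3:-1/2, -4:+1/1*
[1] end (terminal -1, O#6); searched 17 to 9

X winning at [17]: True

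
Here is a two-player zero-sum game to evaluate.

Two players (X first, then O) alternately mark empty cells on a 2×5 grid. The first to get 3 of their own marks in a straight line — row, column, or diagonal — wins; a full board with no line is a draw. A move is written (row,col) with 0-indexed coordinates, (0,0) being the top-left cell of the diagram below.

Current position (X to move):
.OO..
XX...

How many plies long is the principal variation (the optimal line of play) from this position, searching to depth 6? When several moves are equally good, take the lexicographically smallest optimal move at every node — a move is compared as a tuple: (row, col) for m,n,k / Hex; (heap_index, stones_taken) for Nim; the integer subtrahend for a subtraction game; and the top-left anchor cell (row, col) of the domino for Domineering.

ply 1, X at .OO../XX... | (0,0)=-1→XOO../XX...; (0,3)=-1→.OOX./XX...; (0,4)=-1→.OO.X/XX...; (1,2)=+1→.OO../XXX..*; (1,3)=-1→.OO../XX.X.; (1,4)=-1→.OO../XX..X
ply 2: .OO../XXX.. is terminal -1 (O); from .OO../XX... depth 6

PV length from [.OO../XX...]: 1 ply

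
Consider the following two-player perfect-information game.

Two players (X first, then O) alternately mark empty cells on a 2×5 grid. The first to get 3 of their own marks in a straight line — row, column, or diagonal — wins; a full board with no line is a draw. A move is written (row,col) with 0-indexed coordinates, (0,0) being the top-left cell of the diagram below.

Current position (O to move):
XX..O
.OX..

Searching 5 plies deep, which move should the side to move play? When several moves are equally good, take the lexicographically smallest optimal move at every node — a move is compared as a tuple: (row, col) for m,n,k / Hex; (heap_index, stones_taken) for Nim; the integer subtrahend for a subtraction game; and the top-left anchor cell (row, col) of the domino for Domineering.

p1 O@[XX..O/.OX..]: (0,2)[XXO.O/.OX..]+0* (0,3)[XX.OO/.OX..]-1 (1,0)[XX..O/OOX..]-1 (1,3)[XX..O/.OXO.]-1 (1,4)[XX..O/.OX.O]-1
p2 X@[XXO.O/.OX..]: (0,3)[XXOXO/.OX..]+0* (1,0)[XXO.O/XOX..]-1 (1,3)[XXO.O/.OXX.]-1 (1,4)[XXO.O/.OX.X]-1
p3 O@[XXOXO/.OX..]: (1,0)[XXOXO/OOX..]+0* (1,3)[XXOXO/.OXO.]+0 (1,4)[XXOXO/.OX.O]+0
p4 X@[XXOXO/OOX..]: (1,3)[XXOXO/OOXX.]+0* (1,4)[XXOXO/OOX.X]+0
p5 O@[XXOXO/OOXX.]: (1,4)[XXOXO/OOXXO]+0*
p6 X@[XXOXO/OOXXO] terminal +0; root [XX..O/.OX..] d5

O's best at [XX..O/.OX..]: (0,2)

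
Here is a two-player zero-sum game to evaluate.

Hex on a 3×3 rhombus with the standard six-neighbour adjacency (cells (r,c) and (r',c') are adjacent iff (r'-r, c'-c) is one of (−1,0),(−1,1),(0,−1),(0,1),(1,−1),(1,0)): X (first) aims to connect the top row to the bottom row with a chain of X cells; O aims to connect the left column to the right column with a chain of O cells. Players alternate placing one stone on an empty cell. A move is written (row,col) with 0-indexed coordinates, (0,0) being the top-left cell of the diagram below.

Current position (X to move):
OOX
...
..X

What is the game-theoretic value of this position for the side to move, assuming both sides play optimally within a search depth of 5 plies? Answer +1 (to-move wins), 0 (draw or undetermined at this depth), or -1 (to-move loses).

value(OOX/.../..X, X) = +1

[OOX/.../..X] X move#1: (1,0):+1/OOX/X../..X*, (1,1):+1/OOX/.X./..X, (1,2):+1/OOX/..X/..X, (2,0):+1/OOX/.../X.X, (2,1):+1/OOX/.../.XX
[OOX/X../..X] O move#2: (1,1):-1/OOX/XO./..X*, (1,2):-1/OOX/X.O/..X, (2,0):-1/OOX/X../O.X, (2,1):-1/OOX/X../.OX
[OOX/XO./..X] X move#3: (1,2):+1/OOX/XOX/..X*, (2,0):-1/OOX/XO./X.X, (2,1):-1/OOX/XO./.XX
[OOX/XOX/..X] end (terminal -1, O#4); searched OOX/.../..X to 5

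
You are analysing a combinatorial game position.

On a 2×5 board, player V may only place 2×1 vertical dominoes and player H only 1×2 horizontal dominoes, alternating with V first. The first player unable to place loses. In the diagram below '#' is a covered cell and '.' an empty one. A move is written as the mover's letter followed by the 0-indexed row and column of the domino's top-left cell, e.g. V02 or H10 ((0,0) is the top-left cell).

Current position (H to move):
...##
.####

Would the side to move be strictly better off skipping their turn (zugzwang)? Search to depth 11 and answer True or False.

zugzwang(...##/.####, H) = False

[...##/.####] H move#1: H00:+1/##.##/.####*, H01:-1/.####/.####
[##.##/.####] end (terminal -1, V#2); searched ...##/.#### to 11
pass branch (V moves first from the same position):
  | [...##/.####] V move#1: V00:-1/#..##/#####*
  | [#..##/#####] H move#2: H01:+1/#####/#####*
  | [#####/#####] end (terminal -1, V#3); searched ...##/.#### to 11
H moving scores +1; H passing scores +1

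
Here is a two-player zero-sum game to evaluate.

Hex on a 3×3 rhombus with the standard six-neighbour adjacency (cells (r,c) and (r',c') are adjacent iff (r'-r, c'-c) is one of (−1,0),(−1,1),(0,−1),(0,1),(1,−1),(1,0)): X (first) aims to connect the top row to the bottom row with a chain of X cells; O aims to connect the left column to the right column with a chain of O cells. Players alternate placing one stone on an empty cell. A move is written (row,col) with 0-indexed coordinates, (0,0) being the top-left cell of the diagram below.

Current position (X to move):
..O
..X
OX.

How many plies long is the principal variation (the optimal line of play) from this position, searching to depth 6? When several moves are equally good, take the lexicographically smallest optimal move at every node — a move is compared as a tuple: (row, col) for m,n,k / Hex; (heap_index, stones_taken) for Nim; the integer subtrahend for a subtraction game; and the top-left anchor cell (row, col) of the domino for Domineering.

PV length from [..O/..X/OX.]: 4 plies

ply 1, X at ..O/..X/OX. | (0,0)=-1→X.O/..X/OX.*; (0,1)=-1→.XO/..X/OX.; (1,0)=-1→..O/X.X/OX.; (1,1)=-1→..O/.XX/OX.; (2,2)=-1→..O/..X/OXX
ply 2, O at X.O/..X/OX. | (0,1)=+1→XOO/..X/OX.*; (1,0)=+1→X.O/O.X/OX.; (1,1)=+1→X.O/.OX/OX.; (2,2)=-1→X.O/..X/OXO
ply 3, X at XOO/..X/OX. | (1,0)=-1→XOO/X.X/OX.*; (1,1)=-1→XOO/.XX/OX.; (2,2)=-1→XOO/..X/OXX
ply 4, O at XOO/X.X/OX. | (1,1)=+1→XOO/XOX/OX.*; (2,2)=-1→XOO/X.X/OXO
ply 5: XOO/XOX/OX. is terminal -1 (X); from ..O/..X/OX. depth 6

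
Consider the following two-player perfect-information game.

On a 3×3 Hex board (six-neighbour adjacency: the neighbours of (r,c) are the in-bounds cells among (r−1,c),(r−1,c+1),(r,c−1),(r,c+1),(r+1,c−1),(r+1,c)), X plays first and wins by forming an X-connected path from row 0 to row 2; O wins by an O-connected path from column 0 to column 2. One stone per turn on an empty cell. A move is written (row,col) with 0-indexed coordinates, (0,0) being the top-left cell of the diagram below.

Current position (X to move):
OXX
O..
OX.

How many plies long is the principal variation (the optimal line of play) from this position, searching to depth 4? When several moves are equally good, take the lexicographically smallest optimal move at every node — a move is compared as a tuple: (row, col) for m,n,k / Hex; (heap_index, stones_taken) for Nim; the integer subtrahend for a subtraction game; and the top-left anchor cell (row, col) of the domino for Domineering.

PV length from [OXX/O../OX.]: 1 ply

[OXX/O../OX.] X move#1: (1,1):+1/OXX/OX./OX.*, (1,2):+1/OXX/O.X/OX., (2,2):+1/OXX/O../OXX
[OXX/OX./OX.] end (terminal -1, O#2); searched OXX/O../OX. to 4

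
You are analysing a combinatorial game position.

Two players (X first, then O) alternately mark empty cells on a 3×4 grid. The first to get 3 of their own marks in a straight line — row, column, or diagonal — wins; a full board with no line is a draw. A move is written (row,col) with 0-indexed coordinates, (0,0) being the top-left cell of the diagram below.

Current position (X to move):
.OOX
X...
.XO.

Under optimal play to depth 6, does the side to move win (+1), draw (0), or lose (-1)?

[.OOX/X.../.XO.] X move#1: (0,0):-1/XOOX/X.../.XO., (1,1):-1/.OOX/XX../.XO., (1,2):+1/.OOX/X.X./.XO.*, (1,3):-1/.OOX/X..X/.XO., (2,0):-1/.OOX/X.../XXO., (2,3):-1/.OOX/X.../.XOX
[.OOX/X.X./.XO.] end (terminal -1, O#2); searched .OOX/X.../.XO. to 6

value(.OOX/X.../.XO., X) = +1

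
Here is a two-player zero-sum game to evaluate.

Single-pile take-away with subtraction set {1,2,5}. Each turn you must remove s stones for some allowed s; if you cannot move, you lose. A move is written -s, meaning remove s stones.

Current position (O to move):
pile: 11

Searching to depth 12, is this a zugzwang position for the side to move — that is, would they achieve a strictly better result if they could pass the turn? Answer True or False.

zugzwang(11, O) = False

ply 1, O at 11 | -1=-1→10; -2=+1→9*; -5=+1→6
ply 2, X at 9 | -1=-1→8*; -2=-1→7; -5=-1→4
ply 3, O at 8 | -1=-1→7; -2=+1→6*; -5=+1→3
ply 4, X at 6 | -1=-1→5*; -2=-1→4; -5=-1→1
ply 5, O at 5 | -1=-1→4; -2=+1→3*; -5=+1→0
ply 6, X at 3 | -1=-1→2*; -2=-1→1
ply 7, O at 2 | -1=-1→1; -2=+1→0*
ply 8: 0 is terminal -1 (X); from 11 depth 12
pass branch (X moves first from the same position):
  | ply 1, X at 11 | -1=-1→10; -2=+1→9*; -5=+1→6
  | ply 2, O at 9 | -1=-1→8*; -2=-1→7; -5=-1→4
  | ply 3, X at 8 | -1=-1→7; -2=+1→6*; -5=+1→3
  | ply 4, O at 6 | -1=-1→5*; -2=-1→4; -5=-1→1
  | ply 5, X at 5 | -1=-1→4; -2=+1→3*; -5=+1→0
  | ply 6, O at 3 | -1=-1→2*; -2=-1→1
  | ply 7, X at 2 | -1=-1→1; -2=+1→0*
  | ply 8: 0 is terminal -1 (O); from 11 depth 12
O moving scores +1; O passing scores -1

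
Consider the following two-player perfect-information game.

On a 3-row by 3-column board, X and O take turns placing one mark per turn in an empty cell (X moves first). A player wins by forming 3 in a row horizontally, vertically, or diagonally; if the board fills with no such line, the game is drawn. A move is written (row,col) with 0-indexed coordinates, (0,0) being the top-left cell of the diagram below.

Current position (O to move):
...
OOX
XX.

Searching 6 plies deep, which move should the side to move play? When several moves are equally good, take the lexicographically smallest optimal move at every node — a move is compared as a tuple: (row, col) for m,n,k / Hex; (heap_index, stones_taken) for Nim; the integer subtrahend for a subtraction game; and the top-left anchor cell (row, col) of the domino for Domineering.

[.../OOX/XX.] O move#1: (0,0):-1/O../OOX/XX., (0,1):-1/.O./OOX/XX., (0,2):-1/..O/OOX/XX., (2,2):+0/.../OOX/XXO*
[.../OOX/XXO] X move#2: (0,0):+0/X../OOX/XXO*, (0,1):-1/.X./OOX/XXO, (0,2):-1/..X/OOX/XXO
[X../OOX/XXO] O move#3: (0,1):+0/XO./OOX/XXO*, (0,2):+0/X.O/OOX/XXO
[XO./OOX/XXO] X move#4: (0,2):+0/XOX/OOX/XXO*
[XOX/OOX/XXO] end (terminal +0, O#5); searched .../OOX/XX. to 6

O's best at [.../OOX/XX.]: (2,2)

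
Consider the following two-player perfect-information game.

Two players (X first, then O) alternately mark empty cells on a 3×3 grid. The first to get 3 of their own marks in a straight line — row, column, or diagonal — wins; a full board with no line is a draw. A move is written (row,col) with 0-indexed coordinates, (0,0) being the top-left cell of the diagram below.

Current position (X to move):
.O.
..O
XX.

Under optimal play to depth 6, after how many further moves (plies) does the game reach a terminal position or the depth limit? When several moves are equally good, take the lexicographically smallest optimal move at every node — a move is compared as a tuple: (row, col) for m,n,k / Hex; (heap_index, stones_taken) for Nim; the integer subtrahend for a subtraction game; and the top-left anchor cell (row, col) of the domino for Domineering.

PV length from [.O./..O/XX.]: 3 plies

p1 X@[.O./..O/XX.]: (0,0)[XO./..O/XX.]+1* (0,2)[.OX/..O/XX.]+1 (1,0)[.O./X.O/XX.]+1 (1,1)[.O./.XO/XX.]+1 (2,2)[.O./..O/XXX]+1
p2 O@[XO./..O/XX.]: (0,2)[XOO/..O/XX.]-1* (1,0)[XO./O.O/XX.]-1 (1,1)[XO./.OO/XX.]-1 (2,2)[XO./..O/XXO]-1
p3 X@[XOO/..O/XX.]: (1,0)[XOO/X.O/XX.]+1* (1,1)[XOO/.XO/XX.]-1 (2,2)[XOO/..O/XXX]+1
p4 O@[XOO/X.O/XX.] terminal -1; root [.O./..O/XX.] d6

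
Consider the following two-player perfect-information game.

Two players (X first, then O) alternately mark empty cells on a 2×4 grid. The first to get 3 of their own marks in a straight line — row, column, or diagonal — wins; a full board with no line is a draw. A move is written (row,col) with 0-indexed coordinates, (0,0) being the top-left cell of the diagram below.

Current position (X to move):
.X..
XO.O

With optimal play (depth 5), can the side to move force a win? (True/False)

X winning at [.X../XO.O]: False

p1 X@[.X../XO.O]: (0,0)[XX../XO.O]-1 (0,2)[.XX./XO.O]-1 (0,3)[.X.X/XO.O]-1 (1,2)[.X../XOXO]+0*
p2 O@[.X../XOXO]: (0,0)[OX../XOXO]+0* (0,2)[.XO./XOXO]+0 (0,3)[.X.O/XOXO]+0
p3 X@[OX../XOXO]: (0,2)[OXX./XOXO]+0* (0,3)[OX.X/XOXO]+0
p4 O@[OXX./XOXO]: (0,3)[OXXO/XOXO]+0*
p5 X@[OXXO/XOXO] terminal +0; root [.X../XO.O] d5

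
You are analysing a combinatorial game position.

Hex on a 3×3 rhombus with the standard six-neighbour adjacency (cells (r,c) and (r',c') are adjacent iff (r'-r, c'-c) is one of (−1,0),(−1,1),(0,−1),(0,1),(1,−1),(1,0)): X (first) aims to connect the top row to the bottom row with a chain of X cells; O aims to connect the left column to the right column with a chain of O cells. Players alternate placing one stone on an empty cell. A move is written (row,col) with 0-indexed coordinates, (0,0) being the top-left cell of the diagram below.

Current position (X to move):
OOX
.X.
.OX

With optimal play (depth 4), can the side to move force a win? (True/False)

X winning at [OOX/.X./.OX]: True

[OOX/.X./.OX] X move#1: (1,0):+1/OOX/XX./.OX*, (1,2):+1/OOX/.XX/.OX, (2,0):+1/OOX/.X./XOX
[OOX/XX./.OX] O move#2: (1,2):-1/OOX/XXO/.OX*, (2,0):-1/OOX/XX./OOX
[OOX/XXO/.OX] X move#3: (2,0):+1/OOX/XXO/XOX*
[OOX/XXO/XOX] end (terminal -1, O#4); searched OOX/.X./.OX to 4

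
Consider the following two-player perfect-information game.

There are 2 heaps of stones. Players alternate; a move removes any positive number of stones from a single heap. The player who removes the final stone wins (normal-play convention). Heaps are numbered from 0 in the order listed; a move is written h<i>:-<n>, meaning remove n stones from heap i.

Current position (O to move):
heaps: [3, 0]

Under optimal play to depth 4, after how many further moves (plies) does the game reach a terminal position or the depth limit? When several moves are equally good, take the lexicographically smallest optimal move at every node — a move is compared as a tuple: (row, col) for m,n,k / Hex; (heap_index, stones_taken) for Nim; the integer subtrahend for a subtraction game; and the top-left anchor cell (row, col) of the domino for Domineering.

ply 1, O at (3,0) | h0:-1=-1→(2,0); h0:-2=-1→(1,0); h0:-3=+1→(0,0)*
ply 2: (0,0) is terminal -1 (X); from (3,0) depth 4

PV length from [(3,0)]: 1 ply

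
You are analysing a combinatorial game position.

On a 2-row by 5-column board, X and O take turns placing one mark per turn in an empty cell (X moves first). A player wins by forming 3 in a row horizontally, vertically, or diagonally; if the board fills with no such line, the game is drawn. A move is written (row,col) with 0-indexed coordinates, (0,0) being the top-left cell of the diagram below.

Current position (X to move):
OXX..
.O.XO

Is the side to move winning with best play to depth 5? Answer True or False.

X winning at [OXX../.O.XO]: True

[OXX../.O.XO] X move#1: (0,3):+1/OXXX./.O.XO*, (0,4):+0/OXX.X/.O.XO, (1,0):+0/OXX../XO.XO, (1,2):+0/OXX../.OXXO
[OXXX./.O.XO] end (terminal -1, O#2); searched OXX../.O.XO to 5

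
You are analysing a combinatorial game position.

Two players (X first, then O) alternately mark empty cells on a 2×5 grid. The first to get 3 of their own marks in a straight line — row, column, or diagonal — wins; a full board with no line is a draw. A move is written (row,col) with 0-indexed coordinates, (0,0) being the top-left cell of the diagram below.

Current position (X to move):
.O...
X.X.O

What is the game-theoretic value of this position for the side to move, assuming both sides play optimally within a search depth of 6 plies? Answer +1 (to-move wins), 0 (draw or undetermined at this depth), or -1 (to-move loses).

p1 X@[.O.../X.X.O]: (0,0)[XO.../X.X.O]+0 (0,2)[.OX../X.X.O]+0 (0,3)[.O.X./X.X.O]+0 (0,4)[.O..X/X.X.O]+0 (1,1)[.O.../XXX.O]+1* (1,3)[.O.../X.XXO]+0
p2 O@[.O.../XXX.O] terminal -1; root [.O.../X.X.O] d6

value(.O.../X.X.O, X) = +1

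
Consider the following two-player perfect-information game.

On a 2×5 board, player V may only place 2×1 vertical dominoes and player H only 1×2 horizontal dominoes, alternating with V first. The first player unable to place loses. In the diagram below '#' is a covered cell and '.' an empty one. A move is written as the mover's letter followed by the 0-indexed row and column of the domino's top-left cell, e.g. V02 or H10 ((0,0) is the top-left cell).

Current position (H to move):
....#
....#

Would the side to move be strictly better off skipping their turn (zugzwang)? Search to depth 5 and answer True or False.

p1 H@[....#/....#]: H00[##..#/....#]-1 H01[.##.#/....#]+1* H02[..###/....#]-1 H10[....#/##..#]-1 H11[....#/.##.#]+1 H12[....#/..###]-1
p2 V@[.##.#/....#]: V00[###.#/#...#]-1* V03[.####/...##]-1
p3 H@[###.#/#...#]: H11[###.#/###.#]-1 H12[###.#/#.###]+1*
p4 V@[###.#/#.###] terminal -1; root [....#/....#] d5
pass branch (V moves first from the same position):
  | p1 V@[....#/....#]: V00[#...#/#...#]-1* V01[.#..#/.#..#]-1 V02[..#.#/..#.#]-1 V03[...##/...##]-1
  | p2 H@[#...#/#...#]: H01[###.#/#...#]+1* H02[#.###/#...#]+1 H11[#...#/###.#]+1 H12[#...#/#.###]+1
  | p3 V@[###.#/#...#]: V03[#####/#..##]-1*
  | p4 H@[#####/#..##]: H11[#####/#####]+1*
  | p5 V@[#####/#####] terminal -1; root [....#/....#] d5
H moving scores +1; H passing scores +1

zugzwang(....#/....#, H) = False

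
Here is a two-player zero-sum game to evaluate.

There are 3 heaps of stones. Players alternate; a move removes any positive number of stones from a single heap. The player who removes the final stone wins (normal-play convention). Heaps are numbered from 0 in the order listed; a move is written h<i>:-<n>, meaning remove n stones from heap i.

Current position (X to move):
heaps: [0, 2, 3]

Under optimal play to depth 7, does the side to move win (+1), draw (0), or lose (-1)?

value((0,2,3), X) = +1

p1 X@[(0,2,3)]: h1:-1[(0,1,3)]-1 h1:-2[(0,0,3)]-1 h2:-1[(0,2,2)]+1* h2:-2[(0,2,1)]-1 h2:-3[(0,2,0)]-1
p2 O@[(0,2,2)]: h1:-1[(0,1,2)]-1* h1:-2[(0,0,2)]-1 h2:-1[(0,2,1)]-1 h2:-2[(0,2,0)]-1
p3 X@[(0,1,2)]: h1:-1[(0,0,2)]-1 h2:-1[(0,1,1)]+1* h2:-2[(0,1,0)]-1
p4 O@[(0,1,1)]: h1:-1[(0,0,1)]-1* h2:-1[(0,1,0)]-1
p5 X@[(0,0,1)]: h2:-1[(0,0,0)]+1*
p6 O@[(0,0,0)] terminal -1; root [(0,2,3)] d7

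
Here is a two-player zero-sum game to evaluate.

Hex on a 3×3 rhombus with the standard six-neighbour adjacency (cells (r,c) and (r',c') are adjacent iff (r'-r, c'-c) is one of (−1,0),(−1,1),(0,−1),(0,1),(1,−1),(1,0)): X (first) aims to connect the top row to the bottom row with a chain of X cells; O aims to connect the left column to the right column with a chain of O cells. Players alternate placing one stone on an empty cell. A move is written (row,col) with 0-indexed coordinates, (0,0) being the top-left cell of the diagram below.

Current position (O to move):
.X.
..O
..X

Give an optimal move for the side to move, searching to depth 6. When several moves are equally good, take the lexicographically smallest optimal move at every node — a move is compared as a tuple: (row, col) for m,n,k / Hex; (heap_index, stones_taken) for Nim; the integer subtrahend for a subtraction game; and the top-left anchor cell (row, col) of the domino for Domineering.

[.X./..O/..X] O move#1: (0,0):-1/OX./..O/..X, (0,2):-1/.XO/..O/..X, (1,0):-1/.X./O.O/..X, (1,1):+1/.X./.OO/..X*, (2,0):+1/.X./..O/O.X, (2,1):-1/.X./..O/.OX
[.X./.OO/..X] X move#2: (0,0):-1/XX./.OO/..X*, (0,2):-1/.XX/.OO/..X, (1,0):-1/.X./XOO/..X, (2,0):-1/.X./.OO/X.X, (2,1):-1/.X./.OO/.XX
[XX./.OO/..X] O move#3: (0,2):+1/XXO/.OO/..X*, (1,0):+1/XX./OOO/..X, (2,0):+1/XX./.OO/O.X, (2,1):+1/XX./.OO/.OX
[XXO/.OO/..X] X move#4: (1,0):-1/XXO/XOO/..X*, (2,0):-1/XXO/.OO/X.X, (2,1):-1/XXO/.OO/.XX
[XXO/XOO/..X] O move#5: (2,0):+1/XXO/XOO/O.X*, (2,1):-1/XXO/XOO/.OX
[XXO/XOO/O.X] end (terminal -1, X#6); searched .X./..O/..X to 6

O's best at [.X./..O/..X]: (1,1)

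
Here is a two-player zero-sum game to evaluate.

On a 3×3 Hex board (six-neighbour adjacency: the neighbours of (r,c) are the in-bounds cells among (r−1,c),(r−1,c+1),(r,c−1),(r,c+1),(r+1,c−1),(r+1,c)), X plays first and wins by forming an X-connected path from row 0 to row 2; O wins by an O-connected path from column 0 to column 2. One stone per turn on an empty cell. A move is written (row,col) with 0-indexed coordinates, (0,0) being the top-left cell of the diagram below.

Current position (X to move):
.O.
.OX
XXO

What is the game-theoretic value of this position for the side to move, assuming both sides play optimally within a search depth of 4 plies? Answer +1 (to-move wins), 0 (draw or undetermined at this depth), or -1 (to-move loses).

ply 1, X at .O./.OX/XXO | (0,0)=+1→XO./.OX/XXO*; (0,2)=+1→.OX/.OX/XXO; (1,0)=+1→.O./XOX/XXO
ply 2, O at XO./.OX/XXO | (0,2)=-1→XOO/.OX/XXO*; (1,0)=-1→XO./OOX/XXO
ply 3, X at XOO/.OX/XXO | (1,0)=+1→XOO/XOX/XXO*
ply 4: XOO/XOX/XXO is terminal -1 (O); from .O./.OX/XXO depth 4

value(.O./.OX/XXO, X) = +1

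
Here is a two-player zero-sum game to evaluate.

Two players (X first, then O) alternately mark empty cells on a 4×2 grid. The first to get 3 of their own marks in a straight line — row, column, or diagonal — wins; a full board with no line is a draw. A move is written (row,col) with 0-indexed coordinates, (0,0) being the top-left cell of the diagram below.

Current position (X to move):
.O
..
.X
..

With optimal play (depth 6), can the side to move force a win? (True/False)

X winning at [.O/../.X/..]: False

p1 X@[.O/../.X/..]: (0,0)[XO/../.X/..]+0* (1,0)[.O/X./.X/..]+0 (1,1)[.O/.X/.X/..]+0 (2,0)[.O/../XX/..]+0 (3,0)[.O/../.X/X.]+0 (3,1)[.O/../.X/.X]+0
p2 O@[XO/../.X/..]: (1,0)[XO/O./.X/..]+0* (1,1)[XO/.O/.X/..]+0 (2,0)[XO/../OX/..]+0 (3,0)[XO/../.X/O.]+0 (3,1)[XO/../.X/.O]+0
p3 X@[XO/O./.X/..]: (1,1)[XO/OX/.X/..]+0* (2,0)[XO/O./XX/..]+0 (3,0)[XO/O./.X/X.]+0 (3,1)[XO/O./.X/.X]+0
p4 O@[XO/OX/.X/..]: (2,0)[XO/OX/OX/..]-1 (3,0)[XO/OX/.X/O.]-1 (3,1)[XO/OX/.X/.O]+0*
p5 X@[XO/OX/.X/.O]: (2,0)[XO/OX/XX/.O]+0* (3,0)[XO/OX/.X/XO]+0
p6 O@[XO/OX/XX/.O]: (3,0)[XO/OX/XX/OO]+0*
p7 X@[XO/OX/XX/OO] terminal +0; root [.O/../.X/..] d6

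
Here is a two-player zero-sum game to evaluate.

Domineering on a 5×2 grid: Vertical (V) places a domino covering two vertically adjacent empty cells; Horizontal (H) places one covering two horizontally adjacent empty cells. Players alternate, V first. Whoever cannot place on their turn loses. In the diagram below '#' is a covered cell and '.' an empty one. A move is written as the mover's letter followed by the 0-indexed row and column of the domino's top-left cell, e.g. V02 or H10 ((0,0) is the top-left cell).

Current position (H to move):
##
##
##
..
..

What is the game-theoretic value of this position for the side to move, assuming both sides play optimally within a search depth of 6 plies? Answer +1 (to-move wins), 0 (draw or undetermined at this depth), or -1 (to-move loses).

value(##/##/##/../.., H) = +1

[##/##/##/../..] H move#1: H30:+1/##/##/##/##/..*, H40:+1/##/##/##/../##
[##/##/##/##/..] end (terminal -1, V#2); searched ##/##/##/../.. to 6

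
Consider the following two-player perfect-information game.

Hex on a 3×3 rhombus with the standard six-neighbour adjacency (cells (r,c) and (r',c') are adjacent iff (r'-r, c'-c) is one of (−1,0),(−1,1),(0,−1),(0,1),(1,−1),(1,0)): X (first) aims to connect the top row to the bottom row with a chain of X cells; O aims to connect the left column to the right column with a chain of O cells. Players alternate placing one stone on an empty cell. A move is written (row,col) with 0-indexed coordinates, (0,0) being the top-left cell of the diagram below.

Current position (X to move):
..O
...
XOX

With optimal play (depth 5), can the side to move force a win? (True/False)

X winning at [..O/.../XOX]: True

[..O/.../XOX] X move#1: (0,0):-1/X.O/.../XOX, (0,1):+1/.XO/.../XOX*, (1,0):+1/..O/X../XOX, (1,1):-1/..O/.X./XOX, (1,2):-1/..O/..X/XOX
[.XO/.../XOX] O move#2: (0,0):-1/OXO/.../XOX*, (1,0):-1/.XO/O../XOX, (1,1):-1/.XO/.O./XOX, (1,2):-1/.XO/..O/XOX
[OXO/.../XOX] X move#3: (1,0):+1/OXO/X../XOX*, (1,1):+1/OXO/.X./XOX, (1,2):+1/OXO/..X/XOX
[OXO/X../XOX] end (terminal -1, O#4); searched ..O/.../XOX to 5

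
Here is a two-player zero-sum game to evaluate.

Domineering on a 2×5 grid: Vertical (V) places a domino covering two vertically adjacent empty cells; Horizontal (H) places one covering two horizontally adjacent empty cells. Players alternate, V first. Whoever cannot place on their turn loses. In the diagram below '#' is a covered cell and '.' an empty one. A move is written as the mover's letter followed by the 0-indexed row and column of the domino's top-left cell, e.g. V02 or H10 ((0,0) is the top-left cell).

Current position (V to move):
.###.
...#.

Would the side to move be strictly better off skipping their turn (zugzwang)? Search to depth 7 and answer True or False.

zugzwang(.###./...#., V) = False

[.###./...#.] V move#1: V00:+1/####./#..#.*, V04:-1/.####/...##
[####./#..#.] H move#2: H11:-1/####./####.*
[####./####.] V move#3: V04:+1/#####/#####*
[#####/#####] end (terminal -1, H#4); searched .###./...#. to 7
pass branch (H moves first from the same position):
  | [.###./...#.] H move#1: H10:-1/.###./##.#.*, H11:-1/.###./.###.
  | [.###./##.#.] V move#2: V04:+1/.####/##.##*
  | [.####/##.##] end (terminal -1, H#3); searched .###./...#. to 7
V moving scores +1; V passing scores +1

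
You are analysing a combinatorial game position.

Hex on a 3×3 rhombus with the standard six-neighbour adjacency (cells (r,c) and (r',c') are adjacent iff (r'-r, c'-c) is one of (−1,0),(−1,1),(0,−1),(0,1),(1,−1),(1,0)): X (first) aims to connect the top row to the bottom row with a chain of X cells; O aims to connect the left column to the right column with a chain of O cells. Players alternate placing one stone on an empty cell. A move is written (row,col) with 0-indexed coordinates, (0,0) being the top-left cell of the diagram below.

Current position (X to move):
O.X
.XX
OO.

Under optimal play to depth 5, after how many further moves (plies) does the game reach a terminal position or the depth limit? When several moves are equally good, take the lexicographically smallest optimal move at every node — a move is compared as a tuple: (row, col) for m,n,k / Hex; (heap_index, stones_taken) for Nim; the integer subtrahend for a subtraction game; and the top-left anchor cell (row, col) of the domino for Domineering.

[O.X/.XX/OO.] X move#1: (0,1):-1/OXX/.XX/OO., (1,0):-1/O.X/XXX/OO., (2,2):+1/O.X/.XX/OOX*
[O.X/.XX/OOX] end (terminal -1, O#2); searched O.X/.XX/OO. to 5

PV length from [O.X/.XX/OO.]: 1 ply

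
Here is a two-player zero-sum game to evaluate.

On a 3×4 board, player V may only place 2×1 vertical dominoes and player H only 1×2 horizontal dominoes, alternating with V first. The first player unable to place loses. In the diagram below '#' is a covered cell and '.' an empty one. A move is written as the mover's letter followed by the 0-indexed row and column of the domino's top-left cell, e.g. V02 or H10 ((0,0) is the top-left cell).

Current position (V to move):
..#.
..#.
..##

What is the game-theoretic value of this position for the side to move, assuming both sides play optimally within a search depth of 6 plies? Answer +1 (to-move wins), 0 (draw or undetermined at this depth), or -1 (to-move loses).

ply 1, V at ..#./..#./..## | V00=+1→#.#./#.#./..##*; V01=+1→.##./.##./..##; V03=-1→..##/..##/..##; V10=+1→..#./#.#./#.##; V11=+1→..#./.##./.###
ply 2, H at #.#./#.#./..## | H20=-1→#.#./#.#./####*
ply 3, V at #.#./#.#./#### | V01=+1→###./###./####*; V03=+1→#.##/#.##/####
ply 4: ###./###./#### is terminal -1 (H); from ..#./..#./..## depth 6

value(..#./..#./..##, V) = +1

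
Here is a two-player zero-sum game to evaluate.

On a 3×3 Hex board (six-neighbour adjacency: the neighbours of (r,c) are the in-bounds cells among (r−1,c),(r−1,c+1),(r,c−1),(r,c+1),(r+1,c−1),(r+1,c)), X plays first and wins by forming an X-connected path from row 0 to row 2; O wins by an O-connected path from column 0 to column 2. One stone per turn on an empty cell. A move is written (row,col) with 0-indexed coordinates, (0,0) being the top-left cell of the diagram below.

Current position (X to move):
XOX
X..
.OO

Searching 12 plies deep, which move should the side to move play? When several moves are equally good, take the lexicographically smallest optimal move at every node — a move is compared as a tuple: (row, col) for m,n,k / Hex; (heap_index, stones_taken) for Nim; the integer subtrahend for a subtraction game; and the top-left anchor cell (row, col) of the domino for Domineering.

X's best at [XOX/X../.OO]: (2,0)

p1 X@[XOX/X../.OO]: (1,1)[XOX/XX./.OO]-1 (1,2)[XOX/X.X/.OO]-1 (2,0)[XOX/X../XOO]+1*
p2 O@[XOX/X../XOO] terminal -1; root [XOX/X../.OO] d12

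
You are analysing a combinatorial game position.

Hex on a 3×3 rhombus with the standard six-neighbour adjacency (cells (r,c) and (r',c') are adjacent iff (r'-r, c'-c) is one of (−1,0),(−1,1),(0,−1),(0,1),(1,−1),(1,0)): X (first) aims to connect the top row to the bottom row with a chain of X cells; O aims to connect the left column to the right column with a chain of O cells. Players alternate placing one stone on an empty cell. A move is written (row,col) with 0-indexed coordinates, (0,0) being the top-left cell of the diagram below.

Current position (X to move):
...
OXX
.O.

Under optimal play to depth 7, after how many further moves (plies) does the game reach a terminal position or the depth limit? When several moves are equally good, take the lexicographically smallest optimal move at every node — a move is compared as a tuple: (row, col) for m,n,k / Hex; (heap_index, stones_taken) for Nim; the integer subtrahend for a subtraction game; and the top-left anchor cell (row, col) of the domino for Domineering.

ply 1, X at .../OXX/.O. | (0,0)=+1→X../OXX/.O.*; (0,1)=+1→.X./OXX/.O.; (0,2)=+1→..X/OXX/.O.; (2,0)=+1→.../OXX/XO.; (2,2)=+1→.../OXX/.OX
ply 2, O at X../OXX/.O. | (0,1)=-1→XO./OXX/.O.*; (0,2)=-1→X.O/OXX/.O.; (2,0)=-1→X../OXX/OO.; (2,2)=-1→X../OXX/.OO
ply 3, X at XO./OXX/.O. | (0,2)=+1→XOX/OXX/.O.*; (2,0)=-1→XO./OXX/XO.; (2,2)=-1→XO./OXX/.OX
ply 4, O at XOX/OXX/.O. | (2,0)=-1→XOX/OXX/OO.*; (2,2)=-1→XOX/OXX/.OO
ply 5, X at XOX/OXX/OO. | (2,2)=+1→XOX/OXX/OOX*
ply 6: XOX/OXX/OOX is terminal -1 (O); from .../OXX/.O. depth 7

PV length from [.../OXX/.O.]: 5 plies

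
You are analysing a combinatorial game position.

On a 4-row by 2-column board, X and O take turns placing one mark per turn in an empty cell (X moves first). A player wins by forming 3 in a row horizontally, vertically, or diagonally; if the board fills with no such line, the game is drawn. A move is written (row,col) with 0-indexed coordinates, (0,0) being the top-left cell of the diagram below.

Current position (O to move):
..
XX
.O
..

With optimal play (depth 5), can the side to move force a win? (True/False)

O winning at [../XX/.O/..]: False

ply 1, O at ../XX/.O/.. | (0,0)=+0→O./XX/.O/..*; (0,1)=-1→.O/XX/.O/..; (2,0)=+0→../XX/OO/..; (3,0)=+0→../XX/.O/O.; (3,1)=-1→../XX/.O/.O
ply 2, X at O./XX/.O/.. | (0,1)=+0→OX/XX/.O/..*; (2,0)=+0→O./XX/XO/..; (3,0)=+0→O./XX/.O/X.; (3,1)=+0→O./XX/.O/.X
ply 3, O at OX/XX/.O/.. | (2,0)=+0→OX/XX/OO/..*; (3,0)=+0→OX/XX/.O/O.; (3,1)=+0→OX/XX/.O/.O
ply 4, X at OX/XX/OO/.. | (3,0)=+0→OX/XX/OO/X.*; (3,1)=+0→OX/XX/OO/.X
ply 5, O at OX/XX/OO/X. | (3,1)=+0→OX/XX/OO/XO*
ply 6: OX/XX/OO/XO is terminal +0 (X); from ../XX/.O/.. depth 5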